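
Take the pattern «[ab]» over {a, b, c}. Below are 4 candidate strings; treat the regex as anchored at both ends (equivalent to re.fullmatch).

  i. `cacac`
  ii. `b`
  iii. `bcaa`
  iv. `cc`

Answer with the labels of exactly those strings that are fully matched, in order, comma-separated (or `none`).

i → no match
ii → match
iii → no match
iv → no match

ii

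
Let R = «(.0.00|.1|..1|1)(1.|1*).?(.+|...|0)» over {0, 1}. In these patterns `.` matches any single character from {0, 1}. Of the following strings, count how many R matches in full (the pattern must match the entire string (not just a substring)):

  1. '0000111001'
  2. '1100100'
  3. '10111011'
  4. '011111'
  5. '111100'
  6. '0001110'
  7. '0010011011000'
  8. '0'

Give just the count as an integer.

1 → no match
2 → match
3 → match
4 → match
5 → match
6 → no match
7 → match
8 → no match
Total matched: 5

5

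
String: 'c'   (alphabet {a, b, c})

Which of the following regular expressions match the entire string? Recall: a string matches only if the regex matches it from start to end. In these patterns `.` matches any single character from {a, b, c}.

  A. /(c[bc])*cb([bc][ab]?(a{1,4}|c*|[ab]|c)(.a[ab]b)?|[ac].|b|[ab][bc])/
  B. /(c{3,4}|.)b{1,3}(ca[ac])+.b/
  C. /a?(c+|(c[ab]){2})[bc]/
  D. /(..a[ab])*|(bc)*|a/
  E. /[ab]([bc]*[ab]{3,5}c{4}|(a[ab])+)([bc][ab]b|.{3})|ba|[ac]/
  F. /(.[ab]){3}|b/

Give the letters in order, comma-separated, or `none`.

E

A → no match
B → no match — must end with 'b'
C → no match
D → no match
E → match
F → no match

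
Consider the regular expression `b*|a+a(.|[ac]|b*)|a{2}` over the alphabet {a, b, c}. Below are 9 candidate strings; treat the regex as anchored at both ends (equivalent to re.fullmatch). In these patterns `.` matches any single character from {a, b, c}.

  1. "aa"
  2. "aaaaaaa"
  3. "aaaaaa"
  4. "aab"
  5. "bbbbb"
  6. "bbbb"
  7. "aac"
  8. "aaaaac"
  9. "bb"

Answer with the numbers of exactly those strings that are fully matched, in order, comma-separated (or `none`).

1, 2, 3, 4, 5, 6, 7, 8, 9

1. "aa" → match
2. "aaaaaaa" → match
3. "aaaaaa" → match
4. "aab" → match
5. "bbbbb" → match
6. "bbbb" → match
7. "aac" → match
8. "aaaaac" → match
9. "bb" → match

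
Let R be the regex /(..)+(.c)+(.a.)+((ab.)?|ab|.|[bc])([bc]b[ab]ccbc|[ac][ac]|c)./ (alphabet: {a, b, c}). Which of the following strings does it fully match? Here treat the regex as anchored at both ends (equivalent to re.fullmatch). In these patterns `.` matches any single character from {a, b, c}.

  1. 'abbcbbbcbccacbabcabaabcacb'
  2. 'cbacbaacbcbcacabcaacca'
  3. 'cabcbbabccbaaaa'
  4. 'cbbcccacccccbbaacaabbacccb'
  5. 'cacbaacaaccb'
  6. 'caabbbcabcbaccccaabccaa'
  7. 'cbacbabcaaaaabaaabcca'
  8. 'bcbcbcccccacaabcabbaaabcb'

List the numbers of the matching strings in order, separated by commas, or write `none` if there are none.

1, 6, 7, 8

1 → match
2 → no match
3 → no match
4 → no match
5. 'cacbaacaaccb' → no match
6 → match
7 → match
8 → match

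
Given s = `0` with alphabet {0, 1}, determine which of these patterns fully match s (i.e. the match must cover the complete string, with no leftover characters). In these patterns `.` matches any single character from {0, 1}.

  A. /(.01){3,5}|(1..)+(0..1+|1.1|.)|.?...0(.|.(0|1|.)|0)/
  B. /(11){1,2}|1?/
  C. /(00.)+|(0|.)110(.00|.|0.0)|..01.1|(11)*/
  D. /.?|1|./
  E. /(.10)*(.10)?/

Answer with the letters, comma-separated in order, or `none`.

D

A → no match
B → no match
C → no match
D → match
E → no match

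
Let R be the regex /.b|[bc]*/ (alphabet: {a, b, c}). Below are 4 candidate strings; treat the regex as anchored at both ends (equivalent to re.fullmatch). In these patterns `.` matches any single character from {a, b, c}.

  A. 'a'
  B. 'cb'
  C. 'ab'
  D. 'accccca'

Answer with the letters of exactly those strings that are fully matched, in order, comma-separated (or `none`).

A → no match
B → match
C → match
D → no match

B, C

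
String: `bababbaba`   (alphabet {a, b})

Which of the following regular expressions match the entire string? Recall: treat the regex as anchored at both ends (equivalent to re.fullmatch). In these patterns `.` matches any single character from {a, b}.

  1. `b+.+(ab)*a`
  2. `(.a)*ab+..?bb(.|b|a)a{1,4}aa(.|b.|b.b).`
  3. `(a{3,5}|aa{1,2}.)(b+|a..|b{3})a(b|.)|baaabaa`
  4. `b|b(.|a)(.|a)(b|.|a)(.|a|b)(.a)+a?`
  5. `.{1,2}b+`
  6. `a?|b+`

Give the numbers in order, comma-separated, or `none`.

1 → match
2 → no match
3 → no match
4 → match
5 → no match — must end with `b`
6 → no match

1, 4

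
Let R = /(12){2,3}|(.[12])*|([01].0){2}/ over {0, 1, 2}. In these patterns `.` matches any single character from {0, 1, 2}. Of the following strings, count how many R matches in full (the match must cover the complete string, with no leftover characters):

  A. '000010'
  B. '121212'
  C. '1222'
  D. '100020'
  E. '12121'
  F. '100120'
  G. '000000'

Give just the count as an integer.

6

A → match
B → match
C → match
D → match
E → no match
F → match
G → match
Total matched: 6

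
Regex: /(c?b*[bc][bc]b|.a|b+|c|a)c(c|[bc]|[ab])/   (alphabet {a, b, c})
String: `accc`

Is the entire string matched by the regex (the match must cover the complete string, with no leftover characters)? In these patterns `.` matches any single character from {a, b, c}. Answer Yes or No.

No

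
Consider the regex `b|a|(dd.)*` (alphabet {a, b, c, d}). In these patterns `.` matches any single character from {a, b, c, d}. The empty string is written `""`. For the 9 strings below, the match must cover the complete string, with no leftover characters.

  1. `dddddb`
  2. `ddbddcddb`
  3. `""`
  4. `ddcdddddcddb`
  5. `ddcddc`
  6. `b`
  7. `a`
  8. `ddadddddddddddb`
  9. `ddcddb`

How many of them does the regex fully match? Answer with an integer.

9

1 → match
2 → match
3 → match
4 → match
5 → match
6 → match
7 → match
8 → match
9 → match
Total matched: 9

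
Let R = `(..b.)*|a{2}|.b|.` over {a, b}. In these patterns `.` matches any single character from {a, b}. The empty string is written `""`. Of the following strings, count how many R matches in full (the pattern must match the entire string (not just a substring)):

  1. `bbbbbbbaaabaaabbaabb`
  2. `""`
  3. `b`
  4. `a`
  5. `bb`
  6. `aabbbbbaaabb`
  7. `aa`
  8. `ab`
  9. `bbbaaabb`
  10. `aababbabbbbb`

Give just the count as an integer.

9

1 → match
2 → match
3 → match
4 → match
5 → match
6 → match
7 → match
8 → match
9 → match
10 → no match
Total matched: 9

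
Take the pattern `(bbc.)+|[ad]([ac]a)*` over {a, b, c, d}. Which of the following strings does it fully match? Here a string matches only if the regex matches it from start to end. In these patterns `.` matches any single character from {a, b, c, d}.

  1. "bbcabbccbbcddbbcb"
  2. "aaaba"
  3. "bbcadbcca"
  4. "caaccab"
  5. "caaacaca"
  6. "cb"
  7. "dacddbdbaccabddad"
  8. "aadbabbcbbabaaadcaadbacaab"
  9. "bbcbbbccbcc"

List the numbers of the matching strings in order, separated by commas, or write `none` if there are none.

1 → no match
2 → no match
3 → no match
4 → no match
5 → no match
6 → no match
7 → no match
8 → no match
9 → no match

none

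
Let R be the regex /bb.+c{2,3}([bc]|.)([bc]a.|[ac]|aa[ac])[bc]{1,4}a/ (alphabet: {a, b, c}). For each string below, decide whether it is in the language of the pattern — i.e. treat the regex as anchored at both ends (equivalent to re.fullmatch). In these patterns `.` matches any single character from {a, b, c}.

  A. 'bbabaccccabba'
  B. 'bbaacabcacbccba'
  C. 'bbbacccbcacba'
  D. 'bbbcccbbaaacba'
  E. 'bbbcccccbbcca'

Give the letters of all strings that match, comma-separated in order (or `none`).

A → match
B → no match
C → match
D → no match
E → match

A, C, E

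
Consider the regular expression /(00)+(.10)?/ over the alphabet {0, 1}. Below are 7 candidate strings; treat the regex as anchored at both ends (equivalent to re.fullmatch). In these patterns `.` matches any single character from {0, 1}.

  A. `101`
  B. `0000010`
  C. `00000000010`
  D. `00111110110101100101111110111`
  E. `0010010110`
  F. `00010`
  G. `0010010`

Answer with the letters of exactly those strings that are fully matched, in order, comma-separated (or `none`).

B, C, F

A → no match — must start with `00`
B → match
C → match
D → no match
E → no match
F → match
G → no match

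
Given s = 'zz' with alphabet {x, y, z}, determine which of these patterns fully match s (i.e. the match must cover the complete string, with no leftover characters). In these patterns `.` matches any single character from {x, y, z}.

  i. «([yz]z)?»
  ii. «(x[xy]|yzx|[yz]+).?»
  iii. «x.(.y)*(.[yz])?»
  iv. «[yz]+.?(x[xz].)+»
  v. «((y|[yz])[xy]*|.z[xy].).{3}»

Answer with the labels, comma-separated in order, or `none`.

i → match
ii → match
iii → no match — must start with 'x'
iv → no match
v → no match

i, ii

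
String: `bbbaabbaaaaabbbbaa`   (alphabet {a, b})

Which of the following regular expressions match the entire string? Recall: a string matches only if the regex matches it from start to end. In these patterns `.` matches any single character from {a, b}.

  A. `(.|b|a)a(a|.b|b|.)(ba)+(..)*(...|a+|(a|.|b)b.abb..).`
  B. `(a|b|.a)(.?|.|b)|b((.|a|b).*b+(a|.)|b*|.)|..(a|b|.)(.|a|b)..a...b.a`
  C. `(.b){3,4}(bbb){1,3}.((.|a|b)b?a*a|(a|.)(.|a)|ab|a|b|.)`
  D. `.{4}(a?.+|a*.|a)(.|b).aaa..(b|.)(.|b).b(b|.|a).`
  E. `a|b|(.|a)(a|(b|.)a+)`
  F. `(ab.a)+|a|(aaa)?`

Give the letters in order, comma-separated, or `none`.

D

A → no match
B → no match
C → no match
D → match
E → no match
F → no match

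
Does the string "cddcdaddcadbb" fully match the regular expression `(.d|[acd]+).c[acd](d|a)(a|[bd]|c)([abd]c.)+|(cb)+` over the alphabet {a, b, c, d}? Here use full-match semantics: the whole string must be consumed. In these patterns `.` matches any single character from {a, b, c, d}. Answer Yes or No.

No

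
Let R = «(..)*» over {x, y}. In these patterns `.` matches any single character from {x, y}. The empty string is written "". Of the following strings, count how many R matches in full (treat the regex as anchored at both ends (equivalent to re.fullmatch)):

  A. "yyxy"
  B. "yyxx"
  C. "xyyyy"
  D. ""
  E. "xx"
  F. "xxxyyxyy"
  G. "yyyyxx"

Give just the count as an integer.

6

A → match
B → match
C → no match
D → match
E → match
F → match
G → match
Total matched: 6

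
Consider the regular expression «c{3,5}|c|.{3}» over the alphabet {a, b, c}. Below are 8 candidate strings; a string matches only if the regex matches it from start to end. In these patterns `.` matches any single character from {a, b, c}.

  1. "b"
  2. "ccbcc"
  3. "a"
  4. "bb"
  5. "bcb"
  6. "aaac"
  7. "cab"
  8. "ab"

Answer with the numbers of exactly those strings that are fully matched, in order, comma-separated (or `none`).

1 → no match
2 → no match
3 → no match
4 → no match
5 → match
6 → no match
7 → match
8 → no match

5, 7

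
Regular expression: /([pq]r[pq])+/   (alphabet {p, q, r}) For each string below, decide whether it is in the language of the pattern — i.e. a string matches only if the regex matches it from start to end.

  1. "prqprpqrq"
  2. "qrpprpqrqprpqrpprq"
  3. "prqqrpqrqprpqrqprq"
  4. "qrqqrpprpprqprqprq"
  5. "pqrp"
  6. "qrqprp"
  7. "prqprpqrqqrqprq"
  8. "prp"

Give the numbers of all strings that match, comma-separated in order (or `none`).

1 → match
2 → match
3 → match
4 → match
5 → no match
6 → match
7 → match
8 → match

1, 2, 3, 4, 6, 7, 8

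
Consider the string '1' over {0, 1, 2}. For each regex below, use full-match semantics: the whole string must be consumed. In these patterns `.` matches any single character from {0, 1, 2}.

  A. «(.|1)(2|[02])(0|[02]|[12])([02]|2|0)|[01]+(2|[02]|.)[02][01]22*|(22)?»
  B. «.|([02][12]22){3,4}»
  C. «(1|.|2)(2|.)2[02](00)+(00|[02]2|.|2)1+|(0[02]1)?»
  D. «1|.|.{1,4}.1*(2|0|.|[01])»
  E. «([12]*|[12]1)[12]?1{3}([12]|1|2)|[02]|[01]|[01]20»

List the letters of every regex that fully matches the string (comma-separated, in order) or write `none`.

B, D, E

A → no match
B → match
C → no match
D → match
E → match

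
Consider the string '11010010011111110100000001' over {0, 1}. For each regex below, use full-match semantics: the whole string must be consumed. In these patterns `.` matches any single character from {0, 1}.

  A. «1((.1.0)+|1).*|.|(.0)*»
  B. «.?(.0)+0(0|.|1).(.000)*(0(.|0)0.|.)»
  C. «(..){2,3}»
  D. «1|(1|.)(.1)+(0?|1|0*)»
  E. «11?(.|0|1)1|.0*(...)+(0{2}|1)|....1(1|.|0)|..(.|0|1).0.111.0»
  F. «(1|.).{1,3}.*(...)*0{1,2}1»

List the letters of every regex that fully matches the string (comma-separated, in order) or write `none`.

A → match
B → no match
C → no match
D → no match
E → match
F → match

A, E, F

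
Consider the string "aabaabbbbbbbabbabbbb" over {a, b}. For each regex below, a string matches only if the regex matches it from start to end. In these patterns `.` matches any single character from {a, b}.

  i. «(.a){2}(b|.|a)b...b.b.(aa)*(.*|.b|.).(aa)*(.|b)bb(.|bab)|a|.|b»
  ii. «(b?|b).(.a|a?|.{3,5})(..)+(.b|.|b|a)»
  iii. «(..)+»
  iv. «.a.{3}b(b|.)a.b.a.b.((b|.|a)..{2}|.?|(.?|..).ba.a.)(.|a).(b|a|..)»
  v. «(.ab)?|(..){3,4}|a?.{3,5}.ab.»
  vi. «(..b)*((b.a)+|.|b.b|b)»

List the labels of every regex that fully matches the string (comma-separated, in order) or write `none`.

i → match
ii → match
iii → match
iv → no match
v → no match
vi → no match

i, ii, iii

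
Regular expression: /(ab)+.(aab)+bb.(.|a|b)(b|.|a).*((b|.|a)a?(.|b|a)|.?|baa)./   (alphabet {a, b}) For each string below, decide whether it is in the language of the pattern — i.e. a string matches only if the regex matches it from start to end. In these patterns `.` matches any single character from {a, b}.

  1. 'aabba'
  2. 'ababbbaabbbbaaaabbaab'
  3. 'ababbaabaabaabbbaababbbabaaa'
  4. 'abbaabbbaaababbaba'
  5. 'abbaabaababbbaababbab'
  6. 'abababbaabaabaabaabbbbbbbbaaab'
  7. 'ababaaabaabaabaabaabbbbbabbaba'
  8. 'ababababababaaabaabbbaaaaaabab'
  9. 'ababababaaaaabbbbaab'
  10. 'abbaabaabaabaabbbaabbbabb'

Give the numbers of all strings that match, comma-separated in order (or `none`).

3, 4, 6, 7, 8, 10

1 → no match — must start with 'ab'
2 → no match
3 → match
4 → match
5 → no match
6 → match
7 → match
8 → match
9 → no match
10 → match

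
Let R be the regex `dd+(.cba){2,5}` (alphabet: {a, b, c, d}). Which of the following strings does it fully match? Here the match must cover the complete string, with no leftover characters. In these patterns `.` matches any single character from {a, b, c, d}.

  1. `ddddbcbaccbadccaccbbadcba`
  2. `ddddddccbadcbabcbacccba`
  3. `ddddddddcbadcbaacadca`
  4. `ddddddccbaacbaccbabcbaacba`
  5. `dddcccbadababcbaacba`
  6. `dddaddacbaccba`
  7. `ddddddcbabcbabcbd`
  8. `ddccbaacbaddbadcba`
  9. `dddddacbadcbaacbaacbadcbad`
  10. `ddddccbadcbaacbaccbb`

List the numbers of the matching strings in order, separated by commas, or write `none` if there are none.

1 → no match
2 → no match
3 → no match — must end with `cba`
4 → match
5 → no match
6 → no match
7 → no match — must end with `cba`
8 → no match
9 → no match — must end with `cba`
10 → no match — must end with `cba`

4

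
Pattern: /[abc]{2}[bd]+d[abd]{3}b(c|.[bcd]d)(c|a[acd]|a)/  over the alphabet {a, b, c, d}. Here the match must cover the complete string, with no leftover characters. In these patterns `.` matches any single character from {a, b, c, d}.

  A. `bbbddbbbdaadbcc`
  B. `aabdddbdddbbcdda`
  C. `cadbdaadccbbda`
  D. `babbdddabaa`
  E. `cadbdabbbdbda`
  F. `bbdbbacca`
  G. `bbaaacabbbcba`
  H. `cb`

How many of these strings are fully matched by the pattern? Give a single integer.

A → match
B → match
C → no match
D → no match
E → match
F → no match
G → no match
H → no match
Total matched: 3

3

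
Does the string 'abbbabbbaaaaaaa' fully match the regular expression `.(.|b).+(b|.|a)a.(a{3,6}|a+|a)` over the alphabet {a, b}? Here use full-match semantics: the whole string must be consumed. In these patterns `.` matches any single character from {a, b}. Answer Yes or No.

Yes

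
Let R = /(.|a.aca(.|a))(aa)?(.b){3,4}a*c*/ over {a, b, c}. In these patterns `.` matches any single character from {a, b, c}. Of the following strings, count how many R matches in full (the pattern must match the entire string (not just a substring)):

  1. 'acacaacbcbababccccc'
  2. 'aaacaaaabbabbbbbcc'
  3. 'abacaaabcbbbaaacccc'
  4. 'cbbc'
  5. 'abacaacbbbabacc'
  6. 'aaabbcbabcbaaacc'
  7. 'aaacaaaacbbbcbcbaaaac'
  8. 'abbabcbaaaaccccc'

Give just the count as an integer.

7

1 → match
2 → match
3 → match
4 → no match
5 → match
6 → match
7 → match
8 → match
Total matched: 7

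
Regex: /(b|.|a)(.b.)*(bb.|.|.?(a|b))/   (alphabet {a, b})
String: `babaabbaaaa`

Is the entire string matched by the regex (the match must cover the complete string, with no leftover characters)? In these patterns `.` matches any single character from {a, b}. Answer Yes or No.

No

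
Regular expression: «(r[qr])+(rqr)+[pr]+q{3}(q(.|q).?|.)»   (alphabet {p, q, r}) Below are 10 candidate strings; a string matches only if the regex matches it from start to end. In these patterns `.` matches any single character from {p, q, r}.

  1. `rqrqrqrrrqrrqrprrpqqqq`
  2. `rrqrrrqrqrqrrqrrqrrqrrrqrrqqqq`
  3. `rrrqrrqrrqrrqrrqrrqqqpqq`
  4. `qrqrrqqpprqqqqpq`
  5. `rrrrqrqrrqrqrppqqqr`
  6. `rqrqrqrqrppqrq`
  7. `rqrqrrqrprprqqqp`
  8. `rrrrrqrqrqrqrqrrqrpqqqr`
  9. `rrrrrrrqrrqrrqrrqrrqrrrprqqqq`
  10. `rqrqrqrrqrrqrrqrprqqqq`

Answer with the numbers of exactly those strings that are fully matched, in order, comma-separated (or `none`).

1, 7, 8, 9, 10

1 → match
2 → no match
3 → no match
4 → no match — must start with `r`
5 → no match
6 → no match
7 → match
8 → match
9 → match
10 → match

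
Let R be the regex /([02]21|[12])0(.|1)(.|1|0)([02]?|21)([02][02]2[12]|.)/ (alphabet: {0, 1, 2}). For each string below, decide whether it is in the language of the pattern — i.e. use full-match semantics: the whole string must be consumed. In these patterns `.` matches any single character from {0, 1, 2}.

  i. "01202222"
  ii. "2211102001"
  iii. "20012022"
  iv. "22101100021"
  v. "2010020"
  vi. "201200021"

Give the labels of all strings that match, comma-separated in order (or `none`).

i → no match
ii → no match
iii → match
iv → match
v → no match
vi → match

iii, iv, vi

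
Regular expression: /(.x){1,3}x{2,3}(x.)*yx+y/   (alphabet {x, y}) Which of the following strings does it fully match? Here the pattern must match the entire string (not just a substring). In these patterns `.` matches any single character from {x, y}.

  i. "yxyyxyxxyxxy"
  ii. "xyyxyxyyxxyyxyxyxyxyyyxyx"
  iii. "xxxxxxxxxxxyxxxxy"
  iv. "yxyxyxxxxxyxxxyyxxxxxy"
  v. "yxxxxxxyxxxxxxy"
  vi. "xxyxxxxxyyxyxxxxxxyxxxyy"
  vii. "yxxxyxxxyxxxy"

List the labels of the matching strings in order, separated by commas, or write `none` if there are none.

iii, iv, v, vii

i. "yxyyxyxxyxxy" → no match
ii → no match — must end with "xy"
iii → match
iv → match
v → match
vi → no match — must end with "xy"
vii → match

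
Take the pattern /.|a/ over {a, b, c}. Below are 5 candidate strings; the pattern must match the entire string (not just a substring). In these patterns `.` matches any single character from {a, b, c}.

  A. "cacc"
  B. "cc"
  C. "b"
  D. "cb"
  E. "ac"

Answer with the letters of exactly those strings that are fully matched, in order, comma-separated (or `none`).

A. "cacc" → no match
B. "cc" → no match
C. "b" → match
D. "cb" → no match
E. "ac" → no match

C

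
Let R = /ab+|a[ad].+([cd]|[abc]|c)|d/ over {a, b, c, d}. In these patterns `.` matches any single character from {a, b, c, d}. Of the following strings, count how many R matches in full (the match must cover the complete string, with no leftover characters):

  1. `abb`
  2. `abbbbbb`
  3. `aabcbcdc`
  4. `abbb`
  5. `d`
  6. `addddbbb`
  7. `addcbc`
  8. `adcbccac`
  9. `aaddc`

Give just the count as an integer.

9

1 → match
2 → match
3 → match
4 → match
5 → match
6 → match
7 → match
8 → match
9 → match
Total matched: 9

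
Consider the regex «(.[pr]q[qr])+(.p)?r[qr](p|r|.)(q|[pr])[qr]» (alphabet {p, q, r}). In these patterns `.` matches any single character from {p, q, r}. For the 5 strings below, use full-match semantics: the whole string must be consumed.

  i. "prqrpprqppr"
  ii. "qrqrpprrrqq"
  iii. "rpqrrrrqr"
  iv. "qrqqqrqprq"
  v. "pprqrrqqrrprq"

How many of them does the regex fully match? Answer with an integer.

i → match
ii → match
iii → match
iv → no match
v → no match
Total matched: 3

3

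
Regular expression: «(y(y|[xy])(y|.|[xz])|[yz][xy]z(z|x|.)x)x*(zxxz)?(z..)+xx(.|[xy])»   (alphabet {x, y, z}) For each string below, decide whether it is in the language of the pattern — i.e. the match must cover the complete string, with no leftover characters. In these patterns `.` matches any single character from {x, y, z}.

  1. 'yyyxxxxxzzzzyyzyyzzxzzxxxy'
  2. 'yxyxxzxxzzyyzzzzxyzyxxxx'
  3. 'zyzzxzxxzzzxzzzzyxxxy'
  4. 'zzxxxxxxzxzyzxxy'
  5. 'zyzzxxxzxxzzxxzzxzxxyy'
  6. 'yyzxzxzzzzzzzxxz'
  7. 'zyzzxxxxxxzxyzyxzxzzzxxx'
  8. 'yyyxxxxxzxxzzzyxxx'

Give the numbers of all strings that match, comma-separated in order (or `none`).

1 → match
2 → match
3 → match
4 → no match
5 → no match
6 → match
7 → no match
8 → match

1, 2, 3, 6, 8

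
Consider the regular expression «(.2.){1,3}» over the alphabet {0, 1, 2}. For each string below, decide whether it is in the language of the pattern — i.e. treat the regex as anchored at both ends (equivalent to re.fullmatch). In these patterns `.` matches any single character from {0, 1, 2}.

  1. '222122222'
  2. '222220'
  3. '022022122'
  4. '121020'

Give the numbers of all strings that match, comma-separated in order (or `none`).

1. '222122222' → match
2. '222220' → match
3. '022022122' → match
4. '121020' → match

1, 2, 3, 4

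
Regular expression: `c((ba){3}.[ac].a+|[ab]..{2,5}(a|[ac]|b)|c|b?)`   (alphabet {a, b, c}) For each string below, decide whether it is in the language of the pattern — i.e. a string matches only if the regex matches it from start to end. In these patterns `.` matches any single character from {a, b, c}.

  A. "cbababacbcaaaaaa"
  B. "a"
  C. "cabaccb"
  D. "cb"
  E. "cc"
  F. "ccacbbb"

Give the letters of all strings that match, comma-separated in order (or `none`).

C, D, E

A → no match
B → no match — must start with "c"
C → match
D → match
E → match
F → no match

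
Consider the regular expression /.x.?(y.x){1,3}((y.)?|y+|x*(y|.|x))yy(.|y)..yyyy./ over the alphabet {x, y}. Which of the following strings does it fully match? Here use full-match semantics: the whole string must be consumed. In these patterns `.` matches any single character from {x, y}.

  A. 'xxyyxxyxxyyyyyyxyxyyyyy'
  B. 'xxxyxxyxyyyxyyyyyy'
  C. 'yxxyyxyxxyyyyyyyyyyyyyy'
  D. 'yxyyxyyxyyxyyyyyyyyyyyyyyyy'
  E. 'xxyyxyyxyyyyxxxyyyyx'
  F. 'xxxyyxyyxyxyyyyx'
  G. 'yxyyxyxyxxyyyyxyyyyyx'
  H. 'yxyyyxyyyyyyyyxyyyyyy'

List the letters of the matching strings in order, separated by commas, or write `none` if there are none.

A → match
B → match
C → match
D → match
E → match
F → match
G → no match
H → match

A, B, C, D, E, F, H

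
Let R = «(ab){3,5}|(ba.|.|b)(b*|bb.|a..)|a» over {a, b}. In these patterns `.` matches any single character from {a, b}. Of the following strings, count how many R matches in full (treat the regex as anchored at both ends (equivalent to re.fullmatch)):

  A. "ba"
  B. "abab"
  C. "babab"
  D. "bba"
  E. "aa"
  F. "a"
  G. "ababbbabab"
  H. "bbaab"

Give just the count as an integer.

A → no match
B → no match
C → no match
D → no match
E → no match
F → match
G → no match
H → no match
Total matched: 1

1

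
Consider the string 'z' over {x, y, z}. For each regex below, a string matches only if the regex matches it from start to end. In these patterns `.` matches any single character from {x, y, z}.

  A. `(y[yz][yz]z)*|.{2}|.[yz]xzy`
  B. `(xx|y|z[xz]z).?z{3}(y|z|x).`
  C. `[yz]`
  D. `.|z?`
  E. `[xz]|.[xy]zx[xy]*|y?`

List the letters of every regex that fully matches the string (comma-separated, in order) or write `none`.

C, D, E

A → no match
B → no match
C → match
D → match
E → match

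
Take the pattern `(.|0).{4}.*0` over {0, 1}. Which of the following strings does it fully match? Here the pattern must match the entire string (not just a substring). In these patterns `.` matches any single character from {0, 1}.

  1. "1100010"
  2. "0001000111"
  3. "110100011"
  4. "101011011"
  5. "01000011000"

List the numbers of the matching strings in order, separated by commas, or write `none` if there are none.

1, 5

1 → match
2 → no match — must end with "0"
3 → no match — must end with "0"
4 → no match — must end with "0"
5 → match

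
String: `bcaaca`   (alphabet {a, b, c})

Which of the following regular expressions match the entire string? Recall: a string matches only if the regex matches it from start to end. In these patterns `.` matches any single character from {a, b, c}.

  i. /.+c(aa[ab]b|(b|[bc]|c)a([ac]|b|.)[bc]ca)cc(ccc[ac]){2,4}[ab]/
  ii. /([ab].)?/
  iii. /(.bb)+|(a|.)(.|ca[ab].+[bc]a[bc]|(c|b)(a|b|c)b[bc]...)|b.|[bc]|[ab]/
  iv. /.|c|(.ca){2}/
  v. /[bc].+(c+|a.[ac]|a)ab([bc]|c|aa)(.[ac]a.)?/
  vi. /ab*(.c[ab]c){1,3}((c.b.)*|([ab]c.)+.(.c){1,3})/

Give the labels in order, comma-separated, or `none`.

i → no match
ii → no match
iii → no match
iv → match
v → no match
vi → no match — must start with `a`

iv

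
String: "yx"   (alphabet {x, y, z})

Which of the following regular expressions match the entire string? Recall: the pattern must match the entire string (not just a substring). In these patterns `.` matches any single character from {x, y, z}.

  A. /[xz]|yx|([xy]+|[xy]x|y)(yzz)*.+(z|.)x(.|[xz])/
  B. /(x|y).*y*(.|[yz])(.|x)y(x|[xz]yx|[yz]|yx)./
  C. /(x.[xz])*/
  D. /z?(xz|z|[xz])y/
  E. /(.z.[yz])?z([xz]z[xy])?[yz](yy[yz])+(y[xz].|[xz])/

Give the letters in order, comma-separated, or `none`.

A

A → match
B → no match
C → no match
D → no match — must end with "y"
E → no match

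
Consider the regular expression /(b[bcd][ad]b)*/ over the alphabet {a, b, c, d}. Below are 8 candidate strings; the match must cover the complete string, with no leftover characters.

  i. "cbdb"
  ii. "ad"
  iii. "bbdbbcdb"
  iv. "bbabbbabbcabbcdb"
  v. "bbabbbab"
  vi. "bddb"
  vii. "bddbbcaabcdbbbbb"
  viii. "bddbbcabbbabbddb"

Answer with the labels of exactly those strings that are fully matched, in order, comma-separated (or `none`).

iii, iv, v, vi, viii

i → no match
ii → no match
iii → match
iv → match
v → match
vi → match
vii → no match
viii → match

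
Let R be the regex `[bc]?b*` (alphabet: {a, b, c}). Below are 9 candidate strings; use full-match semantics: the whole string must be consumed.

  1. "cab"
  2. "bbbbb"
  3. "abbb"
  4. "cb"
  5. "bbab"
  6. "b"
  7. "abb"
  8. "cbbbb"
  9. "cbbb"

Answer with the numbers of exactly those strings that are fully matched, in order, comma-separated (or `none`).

1. "cab" → no match
2. "bbbbb" → match
3. "abbb" → no match
4. "cb" → match
5. "bbab" → no match
6. "b" → match
7. "abb" → no match
8. "cbbbb" → match
9. "cbbb" → match

2, 4, 6, 8, 9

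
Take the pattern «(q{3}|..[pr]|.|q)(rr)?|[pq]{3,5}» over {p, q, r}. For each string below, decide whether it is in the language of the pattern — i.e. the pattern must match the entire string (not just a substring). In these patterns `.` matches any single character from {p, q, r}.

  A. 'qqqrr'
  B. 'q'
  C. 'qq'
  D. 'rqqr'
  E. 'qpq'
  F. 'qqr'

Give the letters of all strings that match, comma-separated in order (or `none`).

A, B, E, F

A → match
B → match
C → no match
D → no match
E → match
F → match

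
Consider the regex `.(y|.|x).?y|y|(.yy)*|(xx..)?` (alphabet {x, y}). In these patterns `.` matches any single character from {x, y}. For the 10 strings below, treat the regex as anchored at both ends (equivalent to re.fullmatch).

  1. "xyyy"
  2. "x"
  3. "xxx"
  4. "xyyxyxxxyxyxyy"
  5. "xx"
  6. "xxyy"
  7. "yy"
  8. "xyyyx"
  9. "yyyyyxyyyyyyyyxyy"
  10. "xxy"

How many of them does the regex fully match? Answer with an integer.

3

1 → match
2 → no match
3 → no match
4 → no match
5 → no match
6 → match
7 → no match
8 → no match
9 → no match
10 → match
Total matched: 3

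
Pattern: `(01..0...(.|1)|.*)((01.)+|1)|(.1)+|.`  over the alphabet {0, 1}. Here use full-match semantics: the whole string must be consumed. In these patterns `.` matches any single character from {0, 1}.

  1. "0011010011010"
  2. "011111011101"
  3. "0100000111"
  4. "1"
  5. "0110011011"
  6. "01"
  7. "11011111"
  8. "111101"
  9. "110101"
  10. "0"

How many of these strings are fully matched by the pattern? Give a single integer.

10

1 → match
2 → match
3 → match
4 → match
5 → match
6 → match
7 → match
8 → match
9 → match
10 → match
Total matched: 10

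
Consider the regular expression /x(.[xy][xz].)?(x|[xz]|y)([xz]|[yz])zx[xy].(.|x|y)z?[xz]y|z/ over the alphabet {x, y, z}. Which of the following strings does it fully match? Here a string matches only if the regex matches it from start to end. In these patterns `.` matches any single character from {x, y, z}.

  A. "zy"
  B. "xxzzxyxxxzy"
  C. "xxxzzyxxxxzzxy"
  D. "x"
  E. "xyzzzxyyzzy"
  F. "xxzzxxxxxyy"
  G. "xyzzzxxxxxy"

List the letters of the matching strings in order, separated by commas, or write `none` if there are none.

none

A → no match
B → no match
C → no match
D → no match
E → no match
F → no match
G → no match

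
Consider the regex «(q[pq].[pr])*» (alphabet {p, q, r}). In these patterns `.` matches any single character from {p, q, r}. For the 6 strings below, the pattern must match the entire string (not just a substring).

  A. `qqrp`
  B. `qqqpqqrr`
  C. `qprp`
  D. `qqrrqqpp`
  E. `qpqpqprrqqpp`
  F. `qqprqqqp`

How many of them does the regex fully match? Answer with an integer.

6

A. `qqrp` → match
B. `qqqpqqrr` → match
C. `qprp` → match
D. `qqrrqqpp` → match
E. `qpqpqprrqqpp` → match
F. `qqprqqqp` → match
Total matched: 6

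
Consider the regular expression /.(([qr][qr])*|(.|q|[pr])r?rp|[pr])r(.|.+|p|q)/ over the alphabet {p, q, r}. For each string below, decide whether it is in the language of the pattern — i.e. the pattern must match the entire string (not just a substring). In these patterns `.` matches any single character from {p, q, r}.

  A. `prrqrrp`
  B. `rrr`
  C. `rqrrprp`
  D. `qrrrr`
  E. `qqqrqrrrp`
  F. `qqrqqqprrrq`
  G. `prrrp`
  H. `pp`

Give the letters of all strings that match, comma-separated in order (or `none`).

A → match
B → match
C → match
D → match
E → match
F → no match
G → match
H → no match

A, B, C, D, E, G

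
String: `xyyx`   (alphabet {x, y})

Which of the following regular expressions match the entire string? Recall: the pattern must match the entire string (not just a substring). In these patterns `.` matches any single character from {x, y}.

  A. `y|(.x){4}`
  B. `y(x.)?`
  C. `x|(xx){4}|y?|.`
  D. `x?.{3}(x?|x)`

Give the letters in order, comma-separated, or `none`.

D

A → no match
B → no match — must start with `y`
C → no match
D → match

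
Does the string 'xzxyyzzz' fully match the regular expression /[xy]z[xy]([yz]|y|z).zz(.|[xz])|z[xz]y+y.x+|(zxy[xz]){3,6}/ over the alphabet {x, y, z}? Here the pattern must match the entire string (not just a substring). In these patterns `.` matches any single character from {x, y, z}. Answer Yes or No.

Yes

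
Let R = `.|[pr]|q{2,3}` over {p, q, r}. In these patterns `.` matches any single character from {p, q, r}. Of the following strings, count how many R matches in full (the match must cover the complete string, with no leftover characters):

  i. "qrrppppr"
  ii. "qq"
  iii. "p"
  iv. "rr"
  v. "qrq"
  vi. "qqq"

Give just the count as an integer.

i → no match
ii → match
iii → match
iv → no match
v → no match
vi → match
Total matched: 3

3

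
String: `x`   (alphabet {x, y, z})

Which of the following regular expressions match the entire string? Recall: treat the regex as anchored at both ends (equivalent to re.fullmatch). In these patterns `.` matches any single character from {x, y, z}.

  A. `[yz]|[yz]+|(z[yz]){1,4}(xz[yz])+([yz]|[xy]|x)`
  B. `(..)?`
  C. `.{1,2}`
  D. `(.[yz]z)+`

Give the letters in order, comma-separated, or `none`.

C

A → no match
B → no match
C → match
D → no match — must end with `z`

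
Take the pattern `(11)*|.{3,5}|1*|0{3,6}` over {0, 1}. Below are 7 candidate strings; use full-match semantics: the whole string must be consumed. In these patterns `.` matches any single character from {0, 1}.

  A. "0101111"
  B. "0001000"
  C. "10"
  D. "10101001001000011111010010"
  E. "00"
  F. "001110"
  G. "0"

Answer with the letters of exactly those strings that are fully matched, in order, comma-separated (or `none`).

A → no match
B → no match
C → no match
D → no match
E → no match
F → no match
G → no match

none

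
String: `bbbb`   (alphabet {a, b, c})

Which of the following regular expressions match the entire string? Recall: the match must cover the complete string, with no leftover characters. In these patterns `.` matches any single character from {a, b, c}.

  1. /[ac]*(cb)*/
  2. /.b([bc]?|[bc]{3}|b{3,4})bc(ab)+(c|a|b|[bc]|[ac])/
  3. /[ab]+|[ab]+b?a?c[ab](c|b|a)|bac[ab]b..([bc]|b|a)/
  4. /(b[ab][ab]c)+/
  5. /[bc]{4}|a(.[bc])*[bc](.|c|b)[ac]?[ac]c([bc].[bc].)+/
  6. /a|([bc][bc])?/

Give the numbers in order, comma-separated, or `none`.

1 → no match
2 → no match
3 → match
4 → no match — must end with `c`
5 → match
6 → no match

3, 5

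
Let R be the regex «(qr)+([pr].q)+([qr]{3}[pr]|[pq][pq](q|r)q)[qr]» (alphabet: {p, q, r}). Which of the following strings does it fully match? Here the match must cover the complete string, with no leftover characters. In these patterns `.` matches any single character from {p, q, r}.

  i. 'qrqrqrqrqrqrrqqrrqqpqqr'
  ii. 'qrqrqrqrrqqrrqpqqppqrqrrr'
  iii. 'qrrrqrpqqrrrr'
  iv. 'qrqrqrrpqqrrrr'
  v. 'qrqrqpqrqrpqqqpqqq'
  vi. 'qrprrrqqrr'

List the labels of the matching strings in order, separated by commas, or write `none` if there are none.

i → match
ii → match
iii → match
iv → match
v → no match
vi. 'qrprrrqqrr' → no match

i, ii, iii, iv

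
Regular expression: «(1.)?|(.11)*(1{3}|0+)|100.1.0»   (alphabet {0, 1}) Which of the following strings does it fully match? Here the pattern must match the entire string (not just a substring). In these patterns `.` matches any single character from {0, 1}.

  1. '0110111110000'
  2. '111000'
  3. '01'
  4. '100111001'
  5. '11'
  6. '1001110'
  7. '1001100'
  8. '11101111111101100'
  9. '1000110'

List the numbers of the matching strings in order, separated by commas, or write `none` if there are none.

1 → match
2 → match
3 → no match
4 → no match
5 → match
6 → match
7 → match
8 → match
9 → match

1, 2, 5, 6, 7, 8, 9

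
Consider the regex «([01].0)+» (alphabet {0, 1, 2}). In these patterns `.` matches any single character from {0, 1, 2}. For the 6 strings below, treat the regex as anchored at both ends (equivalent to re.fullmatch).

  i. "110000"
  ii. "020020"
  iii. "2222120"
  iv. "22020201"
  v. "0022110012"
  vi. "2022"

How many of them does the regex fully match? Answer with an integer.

i → match
ii → match
iii → no match
iv → no match — must end with "0"
v → no match — must end with "0"
vi → no match — must end with "0"
Total matched: 2

2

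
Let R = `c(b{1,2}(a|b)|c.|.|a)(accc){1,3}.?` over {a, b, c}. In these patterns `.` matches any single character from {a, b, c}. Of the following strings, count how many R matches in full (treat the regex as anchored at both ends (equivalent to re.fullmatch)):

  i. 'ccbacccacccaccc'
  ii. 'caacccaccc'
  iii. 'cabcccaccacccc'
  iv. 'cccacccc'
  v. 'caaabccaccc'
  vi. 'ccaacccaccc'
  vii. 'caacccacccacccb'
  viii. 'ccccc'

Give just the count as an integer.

5

i → match
ii. 'caacccaccc' → match
iii → no match
iv. 'cccacccc' → match
v. 'caaabccaccc' → no match
vi. 'ccaacccaccc' → match
vii → match
viii. 'ccccc' → no match
Total matched: 5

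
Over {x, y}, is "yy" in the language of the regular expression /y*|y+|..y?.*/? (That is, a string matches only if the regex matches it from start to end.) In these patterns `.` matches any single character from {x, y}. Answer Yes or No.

Yes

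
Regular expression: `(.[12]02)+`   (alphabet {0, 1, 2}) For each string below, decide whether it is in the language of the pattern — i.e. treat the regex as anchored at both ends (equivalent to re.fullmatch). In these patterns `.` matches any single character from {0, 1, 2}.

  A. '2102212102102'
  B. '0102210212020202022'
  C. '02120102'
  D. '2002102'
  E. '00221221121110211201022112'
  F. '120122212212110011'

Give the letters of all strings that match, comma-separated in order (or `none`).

A → no match
B → no match — must end with '02'
C. '02120102' → no match
D. '2002102' → no match
E → no match — must end with '02'
F → no match — must end with '02'

none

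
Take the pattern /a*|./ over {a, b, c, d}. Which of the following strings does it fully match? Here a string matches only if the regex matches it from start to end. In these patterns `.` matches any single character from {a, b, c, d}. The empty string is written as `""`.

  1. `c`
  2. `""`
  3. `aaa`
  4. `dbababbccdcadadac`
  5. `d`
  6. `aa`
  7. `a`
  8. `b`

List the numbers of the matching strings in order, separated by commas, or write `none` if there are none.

1, 2, 3, 5, 6, 7, 8

1 → match
2 → match
3 → match
4 → no match
5 → match
6 → match
7 → match
8 → match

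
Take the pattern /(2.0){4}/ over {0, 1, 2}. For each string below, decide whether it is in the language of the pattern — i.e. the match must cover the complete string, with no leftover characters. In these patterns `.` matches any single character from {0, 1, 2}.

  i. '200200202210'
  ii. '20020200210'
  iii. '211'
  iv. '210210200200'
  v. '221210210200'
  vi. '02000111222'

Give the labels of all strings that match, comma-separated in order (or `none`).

iv

i → no match
ii → no match
iii → no match — must end with '0'
iv → match
v → no match
vi → no match — must start with '2'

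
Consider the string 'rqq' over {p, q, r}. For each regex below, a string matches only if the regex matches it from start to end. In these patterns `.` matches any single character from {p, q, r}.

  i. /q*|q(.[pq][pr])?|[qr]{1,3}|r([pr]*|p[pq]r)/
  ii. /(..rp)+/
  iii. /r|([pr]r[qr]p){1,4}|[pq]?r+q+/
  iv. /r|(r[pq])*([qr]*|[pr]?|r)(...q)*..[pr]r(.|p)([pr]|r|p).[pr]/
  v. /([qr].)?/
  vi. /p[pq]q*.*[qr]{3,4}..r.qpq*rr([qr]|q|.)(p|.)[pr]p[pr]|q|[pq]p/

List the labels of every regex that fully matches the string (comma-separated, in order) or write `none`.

i, iii

i → match
ii → no match — must end with 'rp'
iii → match
iv → no match
v → no match
vi → no match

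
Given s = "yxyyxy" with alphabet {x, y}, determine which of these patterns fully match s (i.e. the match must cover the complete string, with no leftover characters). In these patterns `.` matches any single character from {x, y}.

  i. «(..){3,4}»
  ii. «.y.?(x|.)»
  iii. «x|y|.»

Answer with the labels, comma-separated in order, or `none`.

i → match
ii → no match
iii → no match

i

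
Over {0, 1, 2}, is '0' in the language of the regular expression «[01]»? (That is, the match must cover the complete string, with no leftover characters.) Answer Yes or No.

Yes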